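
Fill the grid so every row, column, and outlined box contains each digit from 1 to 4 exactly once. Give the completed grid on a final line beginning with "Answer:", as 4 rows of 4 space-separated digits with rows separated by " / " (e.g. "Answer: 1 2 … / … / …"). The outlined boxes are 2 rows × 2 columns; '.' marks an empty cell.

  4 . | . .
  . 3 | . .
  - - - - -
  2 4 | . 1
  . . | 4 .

Step 1. [r4c4∈{2,3}] row 4 places 2 nowhere but r4c4, so r4c4=2.
Step 2. [r2c1∈{1}] r2c1's peers cover all but 1, so r2c1=1.
Step 3. [r1c3∈{1,2,3}] 1 has one home in row 1: r1c3, so r1c3=1.
Step 4. [r4c1∈{3}] nothing but 3 survives at r4c1. So r4c1=3.
Step 5. [r2c4∈{4}] nothing but 4 survives at r2c4 ⇒ r2c4=4.
Step 6. [r3c3∈{3}] only 3 remains possible at r3c3. So r3c3=3.
Step 7. [r1c2∈{2}] only 2 remains possible at r1c2. So r1c2=2.
Step 8. [r2c3∈{2}] r2c3 has the single candidate 2. So r2c3=2.
Step 9. [r1c4∈{3}] r1c4 has the single candidate 3, so r1c4=3.
Step 10. [r4c2∈{1}] r4c2 is down to just 1, so r4c2=1.

Answer: 4 2 1 3 / 1 3 2 4 / 2 4 3 1 / 3 1 4 2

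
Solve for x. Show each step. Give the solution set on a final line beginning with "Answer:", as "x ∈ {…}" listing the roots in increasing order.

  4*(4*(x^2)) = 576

Step 1. [4*(4*(x^2)) = 576] divide by the outer 4, so div: 4*(x^2) = 144.
Step 2. [4*(x^2) = 144] 4·(inner) — divide through by 4, so div: x^2 = 36.
Step 3. [x^2 = 36] 36 ≥ 0, LHS is (·)² — take ±√. So sqrt: x = 6 or -6.

Answer: x ∈ {-6, 6}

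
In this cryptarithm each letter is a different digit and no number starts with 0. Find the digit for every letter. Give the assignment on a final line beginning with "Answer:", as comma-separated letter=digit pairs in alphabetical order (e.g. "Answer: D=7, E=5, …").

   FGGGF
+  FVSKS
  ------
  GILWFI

Step 1. [col 1: F + S ≡ I (mod 10)] S=7 is one option consistent with column 1 (F + S ≡ I (mod 10), carry-in 0) — take it ⇒ S=7.
Step 2. [G] adding two 5-digit numbers gives at most 5+1 digits, and here it does — G is that final carry and must be 1. So G=1.
Step 3. [col 1: F + S ≡ I (mod 10)] no forcing yet in column 1 (carry-in 0); I=3 is free and consistent — try it. So I=3.
Step 4. [col 1: F + S ≡ I (mod 10)] from column 1 (S=7, I=3, carry-in 0, digits 1,3,7 already taken and all letters distinct): F must equal 6, so F=6.
Step 5. [col 2: G + K ≡ F (mod 10)] column 2 reads G+K+carry(1)=F with G=1, F=6; with digits 1,3,6,7 already taken and all letters distinct, the only value for K is 4, so K=4.
Step 6. [col 3: G + S ≡ W (mod 10)] column 3: given G=1, S=7, carry-in 0, and digits 1,3,4,6,7 already taken and all letters distinct, G+S≡W (mod 10) forces W=8. So W=8.
Step 7. [col 4: G + V ≡ L (mod 10)] column 4 reads G+V+carry(0)=L with G=1; with digits 1,3,4,6,7,8 already taken and all letters distinct, the only value for V is 9 ⇒ V=9.
Step 8. [col 4: G + V ≡ L (mod 10)] from column 4 (G=1, V=9, carry-in 0, digits 1,3,4,6,7,8,9 already taken and all letters distinct): L must equal 0. So L=0.

Answer: F=6, G=1, I=3, K=4, L=0, S=7, V=9, W=8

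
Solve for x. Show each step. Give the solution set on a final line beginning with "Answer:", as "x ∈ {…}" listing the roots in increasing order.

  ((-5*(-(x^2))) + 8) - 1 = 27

Step 1. [((-5*(-(x^2))) + 8) - 1 = 27] add 1: x sits inside (… - 1) ⇒ sub: (-5*(-(x^2))) + 8 = 28.
Step 2. [(-5*(-(x^2))) + 8 = 28] +8 is outermost — subtract 8 both sides. So sub: -5*(-(x^2)) = 20.
Step 3. [-5*(-(x^2)) = 20] leading coefficient -5: divide by -5 ⇒ div: -(x^2) = -4.
Step 4. [-(x^2) = -4] LHS negated; negate both sides. So neg: x^2 = 4.
Step 5. [x^2 = 4] √ both sides: 4 ≥ 0 gives two branches. So sqrt: x = 2 or -2.

Answer: x ∈ {-2, 2}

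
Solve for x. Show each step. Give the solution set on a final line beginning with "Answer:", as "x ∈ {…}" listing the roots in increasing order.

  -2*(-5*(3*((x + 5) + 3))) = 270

Step 1. [-2*(-5*(3*((x + 5) + 3))) = 270] divide by the outer -2 ⇒ div: -5*(3*((x + 5) + 3)) = -135.
Step 2. [-5*(3*((x + 5) + 3)) = -135] leading coefficient -5: divide by -5, so div: 3*((x + 5) + 3) = 27.
Step 3. [3*((x + 5) + 3) = 27] divide by the outer 3, so div: (x + 5) + 3 = 9.
Step 4. [(x + 5) + 3 = 9] subtract 3: x sits inside (… + 3), so sub: x + 5 = 6.
Step 5. [x + 5 = 6] the outer +5 inverts by subtracting 5 ⇒ sub: x = 1.

Answer: x ∈ {1}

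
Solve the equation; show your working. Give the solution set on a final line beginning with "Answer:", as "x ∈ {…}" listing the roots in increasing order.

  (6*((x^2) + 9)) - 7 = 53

Step 1. [(6*((x^2) + 9)) - 7 = 53] the outer -7 inverts by adding 7, so sub: 6*((x^2) + 9) = 60.
Step 2. [6*((x^2) + 9) = 60] leading coefficient 6: divide by 6, so div: (x^2) + 9 = 10.
Step 3. [(x^2) + 9 = 10] the outer +9 inverts by subtracting 9, so sub: x^2 = 1.
Step 4. [x^2 = 1] √ both sides: 1 ≥ 0 gives two branches ⇒ sqrt: x = 1 or -1.

Answer: x ∈ {-1, 1}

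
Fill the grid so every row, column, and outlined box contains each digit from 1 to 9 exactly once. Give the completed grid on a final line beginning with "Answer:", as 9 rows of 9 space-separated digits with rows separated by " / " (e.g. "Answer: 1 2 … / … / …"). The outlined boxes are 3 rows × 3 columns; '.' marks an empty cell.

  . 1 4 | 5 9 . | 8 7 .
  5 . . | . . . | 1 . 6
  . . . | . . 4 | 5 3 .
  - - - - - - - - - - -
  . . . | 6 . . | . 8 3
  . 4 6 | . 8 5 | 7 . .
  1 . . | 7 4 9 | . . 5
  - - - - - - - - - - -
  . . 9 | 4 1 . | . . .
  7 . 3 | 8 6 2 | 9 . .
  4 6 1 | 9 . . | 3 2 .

Step 1. [r4c5∈{2}] r4c5's peers cover all but 2. So r4c5=2.
Step 2. [r3c5∈{7}] nothing but 7 survives at r3c5. So r3c5=7.
Step 3. [r3c1∈{2,6,8,9}] row 3 places 6 nowhere but r3c1 ⇒ r3c1=6.
Step 4. [r2c5∈{3}] nothing but 3 survives at r2c5, so r2c5=3.
Step 5. [r6c7∈{2,6}] across col 7, 2 lands solely at r6c7, so r6c7=2.
Step 6. [r5c1∈{2,3,9}] 2 has one home in row 5: r5c1 ⇒ r5c1=2.
Step 7. [r7c2∈{2,5,8}] across row 7, 2 lands solely at r7c2, so r7c2=2.
Step 8. [r6c3∈{8}] nothing but 8 survives at r6c3, so r6c3=8.
Step 9. [r3c3∈{2}] only 2 remains possible at r3c3, so r3c3=2.
Step 10. [r3c9∈{9}] r3c9 is down to just 9, so r3c9=9.
Step 11. [r5c9∈{1}] r5c9's peers cover all but 1. So r5c9=1.
Step 12. [r2c2∈{7,8,9}] across row 2, 9 lands solely at r2c2. So r2c2=9.
Step 13. [r7c8∈{5,6}] across row 7, 5 lands solely at r7c8. So r7c8=5.
Step 14. [r4c2∈{5,7}] across col 2, 7 lands solely at r4c2, so r4c2=7.
Step 15. [r9c9∈{7,8}] row 9 places 8 nowhere but r9c9. So r9c9=8.
Step 16. [r8c9∈{4}] nothing but 4 survives at r8c9 ⇒ r8c9=4.
Step 17. [r7c9∈{7}] r7c9 has the single candidate 7 ⇒ r7c9=7.
Step 18. [r7c7∈{6}] only 6 remains possible at r7c7 ⇒ r7c7=6.
Step 19. [r3c4∈{1}] r3c4 has the single candidate 1. So r3c4=1.
Step 20. [r1c9∈{2}] r1c9 has the single candidate 2 ⇒ r1c9=2.
Step 21. [r5c8∈{9}] r5c8's peers cover all but 9 ⇒ r5c8=9.
Step 22. [r4c1∈{9}] r4c1's peers cover all but 9. So r4c1=9.
Step 23. [r7c6∈{3}] r7c6 is down to just 3 ⇒ r7c6=3.
Step 24. [r7c1∈{8}] only 8 remains possible at r7c1. So r7c1=8.
Step 25. [r5c4∈{3}] only 3 remains possible at r5c4, so r5c4=3.
Step 26. [r1c6∈{6}] only 6 remains possible at r1c6, so r1c6=6.
Step 27. [r4c3∈{5}] r4c3's peers cover all but 5. So r4c3=5.
Step 28. [r6c2∈{3}] r6c2 has the single candidate 3. So r6c2=3.
Step 29. [r2c6∈{8}] r2c6 has the single candidate 8. So r2c6=8.
Step 30. [r4c6∈{1}] r4c6's peers cover all but 1, so r4c6=1.
Step 31. [r9c6∈{7}] nothing but 7 survives at r9c6, so r9c6=7.
Step 32. [r8c2∈{5}] nothing but 5 survives at r8c2. So r8c2=5.
Step 33. [r3c2∈{8}] r3c2 has the single candidate 8, so r3c2=8.
Step 34. [r9c5∈{5}] nothing but 5 survives at r9c5 ⇒ r9c5=5.
Step 35. [r8c8∈{1}] only 1 remains possible at r8c8, so r8c8=1.
Step 36. [r2c4∈{2}] r2c4 is down to just 2 ⇒ r2c4=2.
Step 37. [r2c8∈{4}] r2c8 has the single candidate 4. So r2c8=4.
Step 38. [r2c3∈{7}] only 7 remains possible at r2c3. So r2c3=7.
Step 39. [r6c8∈{6}] r6c8 is down to just 6, so r6c8=6.
Step 40. [r1c1∈{3}] r1c1 has the single candidate 3. So r1c1=3.
Step 41. [r4c7∈{4}] r4c7 has the single candidate 4. So r4c7=4.

Answer: 3 1 4 5 9 6 8 7 2 / 5 9 7 2 3 8 1 4 6 / 6 8 2 1 7 4 5 3 9 / 9 7 5 6 2 1 4 8 3 / 2 4 6 3 8 5 7 9 1 / 1 3 8 7 4 9 2 6 5 / 8 2 9 4 1 3 6 5 7 / 7 5 3 8 6 2 9 1 4 / 4 6 1 9 5 7 3 2 8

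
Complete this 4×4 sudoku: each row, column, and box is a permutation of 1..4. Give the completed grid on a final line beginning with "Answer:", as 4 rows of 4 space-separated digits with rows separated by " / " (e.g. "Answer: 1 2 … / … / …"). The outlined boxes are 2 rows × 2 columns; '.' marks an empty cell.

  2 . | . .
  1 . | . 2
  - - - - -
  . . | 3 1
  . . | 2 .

Step 1. [r2c2∈{3,4}] row 2 places 3 nowhere but r2c2. So r2c2=3.
Step 2. [r1c2∈{4}] r1c2 is down to just 4 ⇒ r1c2=4.
Step 3. [r4c1∈{3,4}] across row 4, 3 lands solely at r4c1. So r4c1=3.
Step 4. [r2c3∈{4}] nothing but 4 survives at r2c3. So r2c3=4.
Step 5. [r3c1∈{4}] only 4 remains possible at r3c1. So r3c1=4.
Step 6. [r3c2∈{2}] r3c2's peers cover all but 2. So r3c2=2.
Step 7. [r4c2∈{1}] only 1 remains possible at r4c2, so r4c2=1.
Step 8. [r4c4∈{4}] r4c4 is down to just 4. So r4c4=4.
Step 9. [r1c3∈{1}] r1c3 has the single candidate 1 ⇒ r1c3=1.
Step 10. [r1c4∈{3}] r1c4's peers cover all but 3. So r1c4=3.

Answer: 2 4 1 3 / 1 3 4 2 / 4 2 3 1 / 3 1 2 4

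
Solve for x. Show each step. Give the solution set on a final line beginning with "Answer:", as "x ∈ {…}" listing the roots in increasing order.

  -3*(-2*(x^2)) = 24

Step 1. [-3*(-2*(x^2)) = 24] LHS = -3·(…); ÷-3 both sides ⇒ div: -2*(x^2) = -8.
Step 2. [-2*(x^2) = -8] -2·(inner) — divide through by -2, so div: x^2 = 4.
Step 3. [x^2 = 4] √ both sides: 4 ≥ 0 gives two branches ⇒ sqrt: x = 2 or -2.

Answer: x ∈ {-2, 2}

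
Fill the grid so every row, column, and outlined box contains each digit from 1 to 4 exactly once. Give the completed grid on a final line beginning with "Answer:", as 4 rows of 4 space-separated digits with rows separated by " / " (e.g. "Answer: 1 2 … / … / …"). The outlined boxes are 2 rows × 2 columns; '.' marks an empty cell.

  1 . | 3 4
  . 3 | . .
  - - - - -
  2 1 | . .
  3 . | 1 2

Step 1. [r2c1∈{4}] r2c1 has the single candidate 4, so r2c1=4.
Step 2. [r2c3∈{2}] nothing but 2 survives at r2c3 ⇒ r2c3=2.
Step 3. [r3c4∈{3}] r3c4 has the single candidate 3 ⇒ r3c4=3.
Step 4. [r1c2∈{2}] nothing but 2 survives at r1c2, so r1c2=2.
Step 5. [r4c2∈{4}] r4c2 is down to just 4, so r4c2=4.
Step 6. [r2c4∈{1}] r2c4's peers cover all but 1, so r2c4=1.
Step 7. [r3c3∈{4}] r3c3's peers cover all but 4 ⇒ r3c3=4.

Answer: 1 2 3 4 / 4 3 2 1 / 2 1 4 3 / 3 4 1 2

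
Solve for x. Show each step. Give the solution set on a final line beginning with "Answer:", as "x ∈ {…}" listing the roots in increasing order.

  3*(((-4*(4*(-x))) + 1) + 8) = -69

Step 1. [3*(((-4*(4*(-x))) + 1) + 8) = -69] leading coefficient 3: divide by 3. So div: ((-4*(4*(-x))) + 1) + 8 = -23.
Step 2. [((-4*(4*(-x))) + 1) + 8 = -23] peel the +8: subtract 8 from each side ⇒ sub: (-4*(4*(-x))) + 1 = -31.
Step 3. [(-4*(4*(-x))) + 1 = -31] the outer +1 inverts by subtracting 1 ⇒ sub: -4*(4*(-x)) = -32.
Step 4. [-4*(4*(-x)) = -32] divide by the outer -4, so div: 4*(-x) = 8.
Step 5. [4*(-x) = 8] divide by the outer 4, so div: -x = 2.
Step 6. [-x = 2] LHS negated; negate both sides. So neg: x = -2.

Answer: x ∈ {-2}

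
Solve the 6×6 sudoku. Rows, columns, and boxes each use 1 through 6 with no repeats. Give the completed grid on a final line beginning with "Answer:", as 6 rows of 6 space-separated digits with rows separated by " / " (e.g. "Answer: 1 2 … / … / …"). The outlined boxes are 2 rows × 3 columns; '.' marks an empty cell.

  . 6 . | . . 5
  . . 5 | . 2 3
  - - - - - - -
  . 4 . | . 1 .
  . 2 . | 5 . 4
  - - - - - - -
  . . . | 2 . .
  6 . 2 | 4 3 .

Step 1. [r2c2∈{1}] r2c2 is down to just 1 ⇒ r2c2=1.
Step 2. [r4c5∈{6}] r4c5 has the single candidate 6. So r4c5=6.
Step 3. [r2c1∈{4}] r2c1's peers cover all but 4 ⇒ r2c1=4.
Step 4. [r1c3∈{3}] only 3 remains possible at r1c3, so r1c3=3.
Step 5. [r4c1∈{1,3}] 3 has one home in row 4: r4c1 ⇒ r4c1=3.
Step 6. [r5c1∈{1,5}] col 1 places 1 nowhere but r5c1, so r5c1=1.
Step 7. [r5c5∈{5}] nothing but 5 survives at r5c5. So r5c5=5.
Step 8. [r2c4∈{6}] nothing but 6 survives at r2c4 ⇒ r2c4=6.
Step 9. [r1c1∈{2}] r1c1's peers cover all but 2, so r1c1=2.
Step 10. [r3c4∈{3}] nothing but 3 survives at r3c4, so r3c4=3.
Step 11. [r5c2∈{3}] r5c2 has the single candidate 3, so r5c2=3.
Step 12. [r3c3∈{6}] nothing but 6 survives at r3c3, so r3c3=6.
Step 13. [r1c4∈{1}] nothing but 1 survives at r1c4 ⇒ r1c4=1.
Step 14. [r5c3∈{4}] r5c3 has the single candidate 4 ⇒ r5c3=4.
Step 15. [r3c6∈{2}] only 2 remains possible at r3c6 ⇒ r3c6=2.
Step 16. [r6c6∈{1}] nothing but 1 survives at r6c6. So r6c6=1.
Step 17. [r6c2∈{5}] only 5 remains possible at r6c2, so r6c2=5.
Step 18. [r4c3∈{1}] r4c3 has the single candidate 1. So r4c3=1.
Step 19. [r3c1∈{5}] nothing but 5 survives at r3c1 ⇒ r3c1=5.
Step 20. [r1c5∈{4}] r1c5 is down to just 4 ⇒ r1c5=4.
Step 21. [r5c6∈{6}] only 6 remains possible at r5c6. So r5c6=6.

Answer: 2 6 3 1 4 5 / 4 1 5 6 2 3 / 5 4 6 3 1 2 / 3 2 1 5 6 4 / 1 3 4 2 5 6 / 6 5 2 4 3 1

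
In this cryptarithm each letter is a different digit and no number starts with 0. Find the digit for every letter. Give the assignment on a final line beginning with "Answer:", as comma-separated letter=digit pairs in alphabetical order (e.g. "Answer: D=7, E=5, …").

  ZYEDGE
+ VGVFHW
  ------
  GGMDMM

Step 1. [col 1: E + W ≡ M (mod 10)] several values work for M in column 1 (E + W ≡ M (mod 10), carry-in 0); try M=5. So M=5.
Step 2. [col 1: E + W ≡ M (mod 10)] column 1 (E + W ≡ M (mod 10), carry-in 0) doesn't pin E yet; pick E=3 and continue. So E=3.
Step 3. [col 1: E + W ≡ M (mod 10)] column 1: given E=3, M=5, carry-in 0, and digits 3,5 already taken and all letters distinct, E+W≡M (mod 10) forces W=2, so W=2.
Step 4. [col 2: G + H ≡ M (mod 10)] column 2 (G + H ≡ M (mod 10), carry-in 0) doesn't pin H yet; pick H=8 and continue ⇒ H=8.
Step 5. [col 2: G + H ≡ M (mod 10)] in column 2 we have G+H≡M with carry-in 0; given H=8, M=5 and digits 2,3,5,8 already taken and all letters distinct, that pins G to 7. So G=7.
Step 6. [col 3: D + F ≡ D (mod 10)] from column 3 (nothing yet, carry-in 1, digits 2,3,5,7,8 already taken and all letters distinct): F must equal 9, so F=9.
Step 7. [col 3: D + F ≡ D (mod 10)] column 3 (D + F ≡ D (mod 10), carry-in 1) doesn't pin D yet; pick D=4 and continue. So D=4.
Step 8. [col 4: E + V ≡ M (mod 10)] in column 4 we have E+V≡M with carry-in 1; given E=3, M=5 and digits 2,3,4,5,7,8,9 already taken and all letters distinct, that pins V to 1, so V=1.
Step 9. [col 5: Y + G ≡ G (mod 10)] in column 5 we have Y+G≡G with carry-in 0; given G=7 and digits 1,2,3,4,5,7,8,9 already taken and all letters distinct, that pins Y to 0. So Y=0.
Step 10. [col 6: Z + V ≡ G (mod 10)] column 6 reads Z+V+carry(0)=G with V=1, G=7; with digits 0,1,2,3,4,5,7,8,9 already taken and all letters distinct, the only value for Z is 6, so Z=6.

Answer: D=4, E=3, F=9, G=7, H=8, M=5, V=1, W=2, Y=0, Z=6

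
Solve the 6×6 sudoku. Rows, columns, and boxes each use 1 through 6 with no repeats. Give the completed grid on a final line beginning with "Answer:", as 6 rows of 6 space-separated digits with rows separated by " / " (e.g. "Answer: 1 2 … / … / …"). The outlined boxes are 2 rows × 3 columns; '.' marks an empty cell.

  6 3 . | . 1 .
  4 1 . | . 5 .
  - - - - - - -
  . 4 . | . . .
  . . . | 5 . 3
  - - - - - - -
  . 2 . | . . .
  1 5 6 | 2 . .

Step 1. [r6c6∈{4}] nothing but 4 survives at r6c6, so r6c6=4.
Step 2. [r4c1∈{2}] r4c1 has the single candidate 2, so r4c1=2.
Step 3. [r5c1∈{3}] only 3 remains possible at r5c1 ⇒ r5c1=3.
Step 4. [r5c5∈{6}] nothing but 6 survives at r5c5 ⇒ r5c5=6.
Step 5. [r1c6∈{2}] r1c6 is down to just 2. So r1c6=2.
Step 6. [r2c6∈{6}] r2c6 has the single candidate 6 ⇒ r2c6=6.
Step 7. [r3c6∈{1}] r3c6 is down to just 1. So r3c6=1.
Step 8. [r1c3∈{5}] only 5 remains possible at r1c3, so r1c3=5.
Step 9. [r4c2∈{6}] r4c2's peers cover all but 6. So r4c2=6.
Step 10. [r2c4∈{3}] only 3 remains possible at r2c4, so r2c4=3.
Step 11. [r4c3∈{1}] only 1 remains possible at r4c3, so r4c3=1.
Step 12. [r2c3∈{2}] r2c3 has the single candidate 2. So r2c3=2.
Step 13. [r5c4∈{1}] only 1 remains possible at r5c4, so r5c4=1.
Step 14. [r5c6∈{5}] r5c6 has the single candidate 5 ⇒ r5c6=5.
Step 15. [r6c5∈{3}] nothing but 3 survives at r6c5 ⇒ r6c5=3.
Step 16. [r3c5∈{2}] nothing but 2 survives at r3c5. So r3c5=2.
Step 17. [r5c3∈{4}] r5c3 is down to just 4. So r5c3=4.
Step 18. [r4c5∈{4}] r4c5 has the single candidate 4. So r4c5=4.
Step 19. [r3c3∈{3}] r3c3 is down to just 3 ⇒ r3c3=3.
Step 20. [r3c4∈{6}] r3c4's peers cover all but 6, so r3c4=6.
Step 21. [r1c4∈{4}] only 4 remains possible at r1c4 ⇒ r1c4=4.
Step 22. [r3c1∈{5}] r3c1 has the single candidate 5 ⇒ r3c1=5.

Answer: 6 3 5 4 1 2 / 4 1 2 3 5 6 / 5 4 3 6 2 1 / 2 6 1 5 4 3 / 3 2 4 1 6 5 / 1 5 6 2 3 4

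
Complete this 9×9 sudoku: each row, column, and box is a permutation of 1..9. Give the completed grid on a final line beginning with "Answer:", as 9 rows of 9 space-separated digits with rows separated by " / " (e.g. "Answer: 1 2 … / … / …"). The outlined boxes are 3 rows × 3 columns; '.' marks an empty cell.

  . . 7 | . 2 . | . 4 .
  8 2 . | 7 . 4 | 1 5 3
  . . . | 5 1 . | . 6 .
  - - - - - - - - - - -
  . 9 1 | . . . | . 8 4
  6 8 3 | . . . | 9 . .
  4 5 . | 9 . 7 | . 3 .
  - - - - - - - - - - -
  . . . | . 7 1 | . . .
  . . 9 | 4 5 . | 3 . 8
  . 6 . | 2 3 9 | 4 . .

Step 1. [r6c9∈{1,2,6}] across row 6, 1 lands solely at r6c9 ⇒ r6c9=1.
Step 2. [r4c5∈{6}] nothing but 6 survives at r4c5 ⇒ r4c5=6.
Step 3. [r1c1∈{1,3,5,9}] row 1 places 5 nowhere but r1c1 ⇒ r1c1=5.
Step 4. [r7c9∈{2,5,6,9}] r7c9 is the only open cell in col 9 admitting 6. So r7c9=6.
Step 5. [r4c1∈{2,7}] across box 4, 7 lands solely at r4c1. So r4c1=7.
Step 6. [r1c4∈{3,6,8}] col 4 places 6 nowhere but r1c4 ⇒ r1c4=6.
Step 7. [r9c1∈{1}] nothing but 1 survives at r9c1, so r9c1=1.
Step 8. [r3c7∈{2,7,8}] in col 7, 7 fits only at r3c7. So r3c7=7.
Step 9. [r8c1∈{2}] r8c1 has the single candidate 2, so r8c1=2.
Step 10. [r9c8∈{7}] only 7 remains possible at r9c8 ⇒ r9c8=7.
Step 11. [r5c8∈{2}] r5c8 is down to just 2. So r5c8=2.
Step 12. [r4c7∈{5}] r4c7's peers cover all but 5 ⇒ r4c7=5.
Step 13. [r7c3∈{4,5,8}] 5 has one home in row 7: r7c3, so r7c3=5.
Step 14. [r3c1∈{3,9}] r3c1 is the only open cell in col 1 admitting 9 ⇒ r3c1=9.
Step 15. [r3c6∈{3,8}] r3c6 is the only open cell in row 3 admitting 8 ⇒ r3c6=8.
Step 16. [r3c2∈{3,4}] across row 3, 3 lands solely at r3c2 ⇒ r3c2=3.
Step 17. [r1c6∈{3}] r1c6's peers cover all but 3 ⇒ r1c6=3.
Step 18. [r7c7∈{2}] nothing but 2 survives at r7c7. So r7c7=2.
Step 19. [r1c2∈{1}] only 1 remains possible at r1c2. So r1c2=1.
Step 20. [r3c9∈{2}] only 2 remains possible at r3c9 ⇒ r3c9=2.
Step 21. [r9c3∈{8}] r9c3 is down to just 8 ⇒ r9c3=8.
Step 22. [r6c3∈{2}] r6c3 is down to just 2 ⇒ r6c3=2.
Step 23. [r7c1∈{3}] nothing but 3 survives at r7c1. So r7c1=3.
Step 24. [r3c3∈{4}] r3c3 has the single candidate 4, so r3c3=4.
Step 25. [r5c5∈{4}] only 4 remains possible at r5c5, so r5c5=4.
Step 26. [r8c2∈{7}] r8c2's peers cover all but 7 ⇒ r8c2=7.
Step 27. [r5c9∈{7}] r5c9 has the single candidate 7 ⇒ r5c9=7.
Step 28. [r6c5∈{8}] r6c5 has the single candidate 8, so r6c5=8.
Step 29. [r8c6∈{6}] r8c6's peers cover all but 6, so r8c6=6.
Step 30. [r7c8∈{9}] r7c8 has the single candidate 9, so r7c8=9.
Step 31. [r1c9∈{9}] only 9 remains possible at r1c9 ⇒ r1c9=9.
Step 32. [r7c2∈{4}] r7c2 is down to just 4, so r7c2=4.
Step 33. [r2c3∈{6}] r2c3 has the single candidate 6. So r2c3=6.
Step 34. [r4c4∈{3}] only 3 remains possible at r4c4, so r4c4=3.
Step 35. [r6c7∈{6}] r6c7 has the single candidate 6, so r6c7=6.
Step 36. [r7c4∈{8}] r7c4 is down to just 8, so r7c4=8.
Step 37. [r9c9∈{5}] only 5 remains possible at r9c9 ⇒ r9c9=5.
Step 38. [r8c8∈{1}] nothing but 1 survives at r8c8. So r8c8=1.
Step 39. [r5c4∈{1}] r5c4's peers cover all but 1. So r5c4=1.
Step 40. [r1c7∈{8}] nothing but 8 survives at r1c7, so r1c7=8.
Step 41. [r2c5∈{9}] r2c5 is down to just 9, so r2c5=9.
Step 42. [r5c6∈{5}] r5c6 is down to just 5. So r5c6=5.
Step 43. [r4c6∈{2}] only 2 remains possible at r4c6, so r4c6=2.

Answer: 5 1 7 6 2 3 8 4 9 / 8 2 6 7 9 4 1 5 3 / 9 3 4 5 1 8 7 6 2 / 7 9 1 3 6 2 5 8 4 / 6 8 3 1 4 5 9 2 7 / 4 5 2 9 8 7 6 3 1 / 3 4 5 8 7 1 2 9 6 / 2 7 9 4 5 6 3 1 8 / 1 6 8 2 3 9 4 7 5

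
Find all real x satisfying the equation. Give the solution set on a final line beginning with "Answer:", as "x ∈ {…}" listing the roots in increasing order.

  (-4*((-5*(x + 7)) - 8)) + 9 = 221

Step 1. [(-4*((-5*(x + 7)) - 8)) + 9 = 221] subtract 9: x sits inside (… + 9). So sub: -4*((-5*(x + 7)) - 8) = 212.
Step 2. [-4*((-5*(x + 7)) - 8) = 212] -4 out front; divide by -4 ⇒ div: (-5*(x + 7)) - 8 = -53.
Step 3. [(-5*(x + 7)) - 8 = -53] peel the -8: add 8 from each side. So sub: -5*(x + 7) = -45.
Step 4. [-5*(x + 7) = -45] -5·(inner) — divide through by -5 ⇒ div: x + 7 = 9.
Step 5. [x + 7 = 9] +7 is outermost — subtract 7 both sides ⇒ sub: x = 2.

Answer: x ∈ {2}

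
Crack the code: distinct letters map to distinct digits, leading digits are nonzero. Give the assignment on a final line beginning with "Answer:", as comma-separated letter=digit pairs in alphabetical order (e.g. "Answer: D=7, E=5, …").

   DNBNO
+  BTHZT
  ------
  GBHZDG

Step 1. [col 1: O + T ≡ G (mod 10)] no forcing yet in column 1 (carry-in 0); O=3 is free and consistent — try it ⇒ O=3.
Step 2. [col 1: O + T ≡ G (mod 10)] column 1 (O + T ≡ G (mod 10), carry-in 0) doesn't pin G yet; pick G=1 and continue, so G=1.
Step 3. [col 1: O + T ≡ G (mod 10)] in column 1 we have O+T≡G with carry-in 0; given O=3, G=1 and digits 1,3 already taken and all letters distinct, that pins T to 8 ⇒ T=8.
Step 4. [col 2: N + Z ≡ D (mod 10)] several values work for N in column 2 (N + Z ≡ D (mod 10), carry-in 1); try N=6 ⇒ N=6.
Step 5. [col 2: N + Z ≡ D (mod 10)] column 2 (N + Z ≡ D (mod 10), carry-in 1) doesn't pin D yet; pick D=9 and continue. So D=9.
Step 6. [col 2: N + Z ≡ D (mod 10)] from column 2 (N=6, D=9, carry-in 1, digits 1,3,6,8,9 already taken and all letters distinct): Z must equal 2. So Z=2.
Step 7. [col 3: B + H ≡ Z (mod 10)] B=7 is one option consistent with column 3 (B + H ≡ Z (mod 10), carry-in 0) — take it, so B=7.
Step 8. [col 3: B + H ≡ Z (mod 10)] from column 3 (B=7, Z=2, carry-in 0, digits 1,2,3,6,7,8,9 already taken and all letters distinct): H must equal 5, so H=5.

Answer: B=7, D=9, G=1, H=5, N=6, O=3, T=8, Z=2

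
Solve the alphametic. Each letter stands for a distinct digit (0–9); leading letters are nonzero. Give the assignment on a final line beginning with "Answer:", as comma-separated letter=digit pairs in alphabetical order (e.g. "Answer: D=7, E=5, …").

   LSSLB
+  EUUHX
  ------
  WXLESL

Step 1. [col 1: B + X ≡ L (mod 10)] several values work for B in column 1 (B + X ≡ L (mod 10), carry-in 0); try B=2. So B=2.
Step 2. [col 1: B + X ≡ L (mod 10)] L=7 is one option consistent with column 1 (B + X ≡ L (mod 10), carry-in 0) — take it, so L=7.
Step 3. [W] the sum has 6 digits but both addends have 5; that extra leading digit W is the final carry, namely 1, so W=1.
Step 4. [col 1: B + X ≡ L (mod 10)] column 1 reads B+X+carry(0)=L with B=2, L=7; with digits 1,2,7 already taken and all letters distinct, the only value for X is 5 ⇒ X=5.
Step 5. [col 2: L + H ≡ S (mod 10)] no forcing yet in column 2 (carry-in 0); S=3 is free and consistent — try it. So S=3.
Step 6. [col 2: L + H ≡ S (mod 10)] column 2: given L=7, S=3, carry-in 0, and digits 1,2,3,5,7 already taken and all letters distinct, L+H≡S (mod 10) forces H=6, so H=6.
Step 7. [col 3: S + U ≡ E (mod 10)] E=8 is one option consistent with column 3 (S + U ≡ E (mod 10), carry-in 1) — take it ⇒ E=8.
Step 8. [col 3: S + U ≡ E (mod 10)] column 3: given S=3, E=8, carry-in 1, and digits 1,2,3,5,6,7,8 already taken and all letters distinct, S+U≡E (mod 10) forces U=4. So U=4.

Answer: B=2, E=8, H=6, L=7, S=3, U=4, W=1, X=5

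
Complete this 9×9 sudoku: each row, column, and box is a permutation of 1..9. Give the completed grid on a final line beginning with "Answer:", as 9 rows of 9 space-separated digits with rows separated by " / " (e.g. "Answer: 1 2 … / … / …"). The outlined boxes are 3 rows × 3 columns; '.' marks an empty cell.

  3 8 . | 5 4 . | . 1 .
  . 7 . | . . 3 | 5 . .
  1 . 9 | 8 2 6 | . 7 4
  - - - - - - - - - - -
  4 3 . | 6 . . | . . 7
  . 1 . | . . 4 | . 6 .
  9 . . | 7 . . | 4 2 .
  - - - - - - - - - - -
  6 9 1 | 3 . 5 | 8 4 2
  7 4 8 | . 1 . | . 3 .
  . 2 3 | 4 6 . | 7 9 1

Step 1. [r4c8∈{5,8}] in col 8, 5 fits only at r4c8 ⇒ r4c8=5.
Step 2. [r2c5∈{9}] only 9 remains possible at r2c5 ⇒ r2c5=9.
Step 3. [r4c3∈{2}] only 2 remains possible at r4c3. So r4c3=2.
Step 4. [r1c3∈{6}] r1c3 has the single candidate 6, so r1c3=6.
Step 5. [r4c5∈{8}] r4c5's peers cover all but 8, so r4c5=8.
Step 6. [r6c3∈{5}] only 5 remains possible at r6c3. So r6c3=5.
Step 7. [r6c9∈{3,8}] row 6 places 8 nowhere but r6c9. So r6c9=8.
Step 8. [r5c9∈{3,9}] col 9 places 3 nowhere but r5c9, so r5c9=3.
Step 9. [r5c7∈{9}] r5c7 is down to just 9. So r5c7=9.
Step 10. [r4c6∈{1,9}] row 4 places 9 nowhere but r4c6, so r4c6=9.
Step 11. [r2c9∈{6}] only 6 remains possible at r2c9, so r2c9=6.
Step 12. [r8c4∈{2,9}] in row 8, 9 fits only at r8c4, so r8c4=9.
Step 13. [r2c4∈{1}] nothing but 1 survives at r2c4, so r2c4=1.
Step 14. [r2c3∈{4}] r2c3 has the single candidate 4 ⇒ r2c3=4.
Step 15. [r6c6∈{1}] r6c6 is down to just 1. So r6c6=1.
Step 16. [r9c6∈{8}] r9c6 is down to just 8. So r9c6=8.
Step 17. [r1c6∈{7}] only 7 remains possible at r1c6. So r1c6=7.
Step 18. [r8c6∈{2}] r8c6 has the single candidate 2 ⇒ r8c6=2.
Step 19. [r2c8∈{8}] r2c8 has the single candidate 8. So r2c8=8.
Step 20. [r3c7∈{3}] only 3 remains possible at r3c7 ⇒ r3c7=3.
Step 21. [r1c7∈{2}] nothing but 2 survives at r1c7, so r1c7=2.
Step 22. [r7c5∈{7}] nothing but 7 survives at r7c5 ⇒ r7c5=7.
Step 23. [r4c7∈{1}] r4c7 is down to just 1. So r4c7=1.
Step 24. [r2c1∈{2}] nothing but 2 survives at r2c1 ⇒ r2c1=2.
Step 25. [r5c1∈{8}] nothing but 8 survives at r5c1, so r5c1=8.
Step 26. [r5c5∈{5}] nothing but 5 survives at r5c5 ⇒ r5c5=5.
Step 27. [r9c1∈{5}] only 5 remains possible at r9c1 ⇒ r9c1=5.
Step 28. [r1c9∈{9}] nothing but 9 survives at r1c9, so r1c9=9.
Step 29. [r5c4∈{2}] r5c4 has the single candidate 2, so r5c4=2.
Step 30. [r3c2∈{5}] r3c2 has the single candidate 5 ⇒ r3c2=5.
Step 31. [r6c5∈{3}] r6c5's peers cover all but 3, so r6c5=3.
Step 32. [r5c3∈{7}] r5c3 is down to just 7 ⇒ r5c3=7.
Step 33. [r6c2∈{6}] r6c2's peers cover all but 6 ⇒ r6c2=6.
Step 34. [r8c9∈{5}] only 5 remains possible at r8c9 ⇒ r8c9=5.
Step 35. [r8c7∈{6}] r8c7 is down to just 6 ⇒ r8c7=6.

Answer: 3 8 6 5 4 7 2 1 9 / 2 7 4 1 9 3 5 8 6 / 1 5 9 8 2 6 3 7 4 / 4 3 2 6 8 9 1 5 7 / 8 1 7 2 5 4 9 6 3 / 9 6 5 7 3 1 4 2 8 / 6 9 1 3 7 5 8 4 2 / 7 4 8 9 1 2 6 3 5 / 5 2 3 4 6 8 7 9 1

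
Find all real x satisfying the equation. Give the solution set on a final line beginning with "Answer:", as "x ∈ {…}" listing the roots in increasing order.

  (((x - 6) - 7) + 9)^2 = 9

Step 1. [(((x - 6) - 7) + 9)^2 = 9] LHS squared, RHS 9 ≥ 0: apply √ (±), so sqrt: ((x - 6) - 7) + 9 = 3 or -3.
Step 2. [((x - 6) - 7) + 9 = 3 or -3] the outer +9 inverts by subtracting 9 ⇒ sub: (x - 6) - 7 = -6 or -12.
Step 3. [(x - 6) - 7 = -6 or -12] 7 comes off first (add 7), so sub: x - 6 = 1 or -5.
Step 4. [x - 6 = 1 or -5] 6 comes off first (add 6) ⇒ sub: x = 7 or 1.

Answer: x ∈ {1, 7}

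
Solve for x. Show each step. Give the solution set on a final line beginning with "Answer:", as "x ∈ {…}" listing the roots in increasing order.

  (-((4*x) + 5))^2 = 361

Step 1. [(-((4*x) + 5))^2 = 361] LHS squared, RHS 361 ≥ 0: apply √ (±), so sqrt: -((4*x) + 5) = 19 or -19.
Step 2. [-((4*x) + 5) = 19 or -19] leading − — multiply by −1. So neg: (4*x) + 5 = -19 or 19.
Step 3. [(4*x) + 5 = -19 or 19] 5 comes off first (subtract 5), so sub: 4*x = -24 or 14.
Step 4. [4*x = -24 or 14] divide by the outer 4 ⇒ div: x = -6 or 7/2.

Answer: x ∈ {-6, 7/2}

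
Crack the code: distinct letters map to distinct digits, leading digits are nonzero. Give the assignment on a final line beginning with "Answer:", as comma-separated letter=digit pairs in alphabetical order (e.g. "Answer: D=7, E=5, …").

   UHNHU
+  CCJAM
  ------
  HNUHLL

Step 1. [col 1: U + M ≡ L (mod 10)] L=2 is one option consistent with column 1 (U + M ≡ L (mod 10), carry-in 0) — take it. So L=2.
Step 2. [H] the sum has 6 digits but both addends have 5; that extra leading digit H is the final carry, namely 1 ⇒ H=1.
Step 3. [col 1: U + M ≡ L (mod 10)] U=9 is one option consistent with column 1 (U + M ≡ L (mod 10), carry-in 0) — take it, so U=9.
Step 4. [col 1: U + M ≡ L (mod 10)] from column 1 (U=9, L=2, carry-in 0, digits 1,2,9 already taken and all letters distinct): M must equal 3. So M=3.
Step 5. [col 2: H + A ≡ L (mod 10)] from column 2 (H=1, L=2, carry-in 1, digits 1,2,3,9 already taken and all letters distinct): A must equal 0. So A=0.
Step 6. [col 3: N + J ≡ H (mod 10)] J=5 is one option consistent with column 3 (N + J ≡ H (mod 10), carry-in 0) — take it, so J=5.
Step 7. [col 3: N + J ≡ H (mod 10)] column 3 reads N+J+carry(0)=H with J=5, H=1; with digits 0,1,2,3,5,9 already taken and all letters distinct, the only value for N is 6, so N=6.
Step 8. [col 4: H + C ≡ U (mod 10)] from column 4 (H=1, U=9, carry-in 1, digits 0,1,2,3,5,6,9 already taken and all letters distinct): C must equal 7, so C=7.

Answer: A=0, C=7, H=1, J=5, L=2, M=3, N=6, U=9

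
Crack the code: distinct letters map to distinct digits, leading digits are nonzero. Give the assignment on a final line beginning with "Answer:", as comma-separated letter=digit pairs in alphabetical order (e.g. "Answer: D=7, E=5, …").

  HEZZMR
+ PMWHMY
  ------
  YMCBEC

Step 1. [col 1: R + Y ≡ C (mod 10)] column 1 (R + Y ≡ C (mod 10), carry-in 0) doesn't pin R yet; pick R=2 and continue, so R=2.
Step 2. [col 1: R + Y ≡ C (mod 10)] several values work for C in column 1 (R + Y ≡ C (mod 10), carry-in 0); try C=9. So C=9.
Step 3. [col 1: R + Y ≡ C (mod 10)] from column 1 (R=2, C=9, carry-in 0, digits 2,9 already taken and all letters distinct): Y must equal 7, so Y=7.
Step 4. [col 2: M + M ≡ E (mod 10)] M=5 is one option consistent with column 2 (M + M ≡ E (mod 10), carry-in 0) — take it ⇒ M=5.
Step 5. [col 2: M + M ≡ E (mod 10)] column 2: given M=5, carry-in 0, and digits 2,5,7,9 already taken and all letters distinct, M+M≡E (mod 10) forces E=0 ⇒ E=0.
Step 6. [col 3: Z + H ≡ B (mod 10)] column 3 (Z + H ≡ B (mod 10), carry-in 1) doesn't pin B yet; pick B=6 and continue, so B=6.
Step 7. [col 3: Z + H ≡ B (mod 10)] Z=1 is one option consistent with column 3 (Z + H ≡ B (mod 10), carry-in 1) — take it. So Z=1.
Step 8. [col 3: Z + H ≡ B (mod 10)] in column 3 we have Z+H≡B with carry-in 1; given Z=1, B=6 and digits 0,1,2,5,6,7,9 already taken and all letters distinct, that pins H to 4 ⇒ H=4.
Step 9. [col 4: Z + W ≡ C (mod 10)] column 4: given Z=1, C=9, carry-in 0, and digits 0,1,2,4,5,6,7,9 already taken and all letters distinct, Z+W≡C (mod 10) forces W=8 ⇒ W=8.
Step 10. [col 6: H + P ≡ Y (mod 10)] column 6 reads H+P+carry(0)=Y with H=4, Y=7; with digits 0,1,2,4,5,6,7,8,9 already taken and all letters distinct, the only value for P is 3, so P=3.

Answer: B=6, C=9, E=0, H=4, M=5, P=3, R=2, W=8, Y=7, Z=1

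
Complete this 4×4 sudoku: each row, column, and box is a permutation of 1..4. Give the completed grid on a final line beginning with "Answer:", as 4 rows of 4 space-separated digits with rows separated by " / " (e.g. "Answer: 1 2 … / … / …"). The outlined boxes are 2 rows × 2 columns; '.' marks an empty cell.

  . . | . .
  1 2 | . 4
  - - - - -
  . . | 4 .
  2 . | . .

Step 1. [r3c1∈{3}] r3c1's peers cover all but 3 ⇒ r3c1=3.
Step 2. [r2c3∈{3}] r2c3 is down to just 3 ⇒ r2c3=3.
Step 3. [r4c3∈{1}] r4c3's peers cover all but 1 ⇒ r4c3=1.
Step 4. [r1c2∈{3,4}] 3 has one home in row 1: r1c2. So r1c2=3.
Step 5. [r1c4∈{1,2}] r1c4 is the only open cell in row 1 admitting 1. So r1c4=1.
Step 6. [r1c3∈{2}] r1c3 is down to just 2. So r1c3=2.
Step 7. [r4c4∈{3}] r4c4 has the single candidate 3 ⇒ r4c4=3.
Step 8. [r1c1∈{4}] nothing but 4 survives at r1c1 ⇒ r1c1=4.
Step 9. [r4c2∈{4}] only 4 remains possible at r4c2 ⇒ r4c2=4.
Step 10. [r3c2∈{1}] r3c2 is down to just 1 ⇒ r3c2=1.
Step 11. [r3c4∈{2}] r3c4 is down to just 2, so r3c4=2.

Answer: 4 3 2 1 / 1 2 3 4 / 3 1 4 2 / 2 4 1 3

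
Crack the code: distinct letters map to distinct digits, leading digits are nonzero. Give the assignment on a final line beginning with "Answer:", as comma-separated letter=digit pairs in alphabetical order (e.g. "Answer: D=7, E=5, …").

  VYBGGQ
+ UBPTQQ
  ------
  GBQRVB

Step 1. [col 1: Q + Q ≡ B (mod 10)] several values work for B in column 1 (Q + Q ≡ B (mod 10), carry-in 0); try B=6 ⇒ B=6.
Step 2. [col 1: Q + Q ≡ B (mod 10)] Q=8 is one option consistent with column 1 (Q + Q ≡ B (mod 10), carry-in 0) — take it, so Q=8.
Step 3. [col 2: G + Q ≡ V (mod 10)] no forcing yet in column 2 (carry-in 1); G=5 is free and consistent — try it ⇒ G=5.
Step 4. [col 2: G + Q ≡ V (mod 10)] from column 2 (G=5, Q=8, carry-in 1, digits 5,6,8 already taken and all letters distinct): V must equal 4. So V=4.
Step 5. [col 3: G + T ≡ R (mod 10)] several values work for T in column 3 (G + T ≡ R (mod 10), carry-in 1); try T=3. So T=3.
Step 6. [col 3: G + T ≡ R (mod 10)] from column 3 (G=5, T=3, carry-in 1, digits 3,4,5,6,8 already taken and all letters distinct): R must equal 9. So R=9.
Step 7. [col 4: B + P ≡ Q (mod 10)] column 4 reads B+P+carry(0)=Q with B=6, Q=8; with digits 3,4,5,6,8,9 already taken and all letters distinct, the only value for P is 2, so P=2.
Step 8. [col 5: Y + B ≡ B (mod 10)] in column 5 we have Y+B≡B with carry-in 0; given B=6 and digits 2,3,4,5,6,8,9 already taken and all letters distinct, that pins Y to 0 ⇒ Y=0.
Step 9. [col 6: V + U ≡ G (mod 10)] column 6: given V=4, G=5, carry-in 0, and digits 0,2,3,4,5,6,8,9 already taken and all letters distinct, V+U≡G (mod 10) forces U=1. So U=1.

Answer: B=6, G=5, P=2, Q=8, R=9, T=3, U=1, V=4, Y=0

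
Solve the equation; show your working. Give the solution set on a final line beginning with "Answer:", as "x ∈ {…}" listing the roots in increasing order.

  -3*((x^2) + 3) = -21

Step 1. [-3*((x^2) + 3) = -21] -3·(inner) — divide through by -3. So div: (x^2) + 3 = 7.
Step 2. [(x^2) + 3 = 7] +3 is outermost — subtract 3 both sides, so sub: x^2 = 4.
Step 3. [x^2 = 4] √ both sides: 4 ≥ 0 gives two branches ⇒ sqrt: x = 2 or -2.

Answer: x ∈ {-2, 2}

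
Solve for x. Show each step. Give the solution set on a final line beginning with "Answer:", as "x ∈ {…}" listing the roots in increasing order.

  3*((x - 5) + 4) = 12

Step 1. [3*((x - 5) + 4) = 12] 3 out front; divide by 3, so div: (x - 5) + 4 = 4.
Step 2. [(x - 5) + 4 = 4] +4 is outermost — subtract 4 both sides, so sub: x - 5 = 0.
Step 3. [x - 5 = 0] the outer -5 inverts by adding 5 ⇒ sub: x = 5.

Answer: x ∈ {5}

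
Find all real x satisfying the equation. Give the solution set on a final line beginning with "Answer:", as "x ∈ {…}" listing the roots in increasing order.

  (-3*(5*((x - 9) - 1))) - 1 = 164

Step 1. [(-3*(5*((x - 9) - 1))) - 1 = 164] -1 is outermost — add 1 both sides, so sub: -3*(5*((x - 9) - 1)) = 165.
Step 2. [-3*(5*((x - 9) - 1)) = 165] leading coefficient -3: divide by -3 ⇒ div: 5*((x - 9) - 1) = -55.
Step 3. [5*((x - 9) - 1) = -55] 5 out front; divide by 5. So div: (x - 9) - 1 = -11.
Step 4. [(x - 9) - 1 = -11] the outer -1 inverts by adding 1 ⇒ sub: x - 9 = -10.
Step 5. [x - 9 = -10] peel the -9: add 9 from each side ⇒ sub: x = -1.

Answer: x ∈ {-1}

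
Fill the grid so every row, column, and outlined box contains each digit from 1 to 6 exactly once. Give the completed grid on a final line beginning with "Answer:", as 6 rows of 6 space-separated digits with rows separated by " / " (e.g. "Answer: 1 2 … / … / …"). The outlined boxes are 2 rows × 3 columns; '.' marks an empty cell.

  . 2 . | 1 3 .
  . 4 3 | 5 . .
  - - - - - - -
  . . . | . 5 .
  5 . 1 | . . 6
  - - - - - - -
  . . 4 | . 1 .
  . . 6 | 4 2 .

Step 1. [r4c2∈{3}] r4c2 is down to just 3, so r4c2=3.
Step 2. [r3c6∈{1,2,3,4}] r3c6 is the only open cell in row 3 admitting 1, so r3c6=1.
Step 3. [r3c3∈{2}] r3c3 is down to just 2 ⇒ r3c3=2.
Step 4. [r5c2∈{5}] r5c2's peers cover all but 5 ⇒ r5c2=5.
Step 5. [r5c6∈{3}] r5c6 is down to just 3, so r5c6=3.
Step 6. [r1c1∈{6}] only 6 remains possible at r1c1. So r1c1=6.
Step 7. [r6c1∈{1,3}] in row 6, 3 fits only at r6c1. So r6c1=3.
Step 8. [r3c2∈{6}] only 6 remains possible at r3c2. So r3c2=6.
Step 9. [r2c5∈{6}] r2c5's peers cover all but 6 ⇒ r2c5=6.
Step 10. [r4c5∈{4}] r4c5 is down to just 4. So r4c5=4.
Step 11. [r6c6∈{5}] r6c6 is down to just 5, so r6c6=5.
Step 12. [r3c1∈{4}] nothing but 4 survives at r3c1. So r3c1=4.
Step 13. [r1c3∈{5}] r1c3's peers cover all but 5, so r1c3=5.
Step 14. [r2c1∈{1}] nothing but 1 survives at r2c1, so r2c1=1.
Step 15. [r5c1∈{2}] r5c1 is down to just 2. So r5c1=2.
Step 16. [r2c6∈{2}] r2c6 is down to just 2. So r2c6=2.
Step 17. [r1c6∈{4}] only 4 remains possible at r1c6. So r1c6=4.
Step 18. [r3c4∈{3}] r3c4 is down to just 3. So r3c4=3.
Step 19. [r5c4∈{6}] r5c4 has the single candidate 6. So r5c4=6.
Step 20. [r4c4∈{2}] r4c4 has the single candidate 2, so r4c4=2.
Step 21. [r6c2∈{1}] r6c2's peers cover all but 1. So r6c2=1.

Answer: 6 2 5 1 3 4 / 1 4 3 5 6 2 / 4 6 2 3 5 1 / 5 3 1 2 4 6 / 2 5 4 6 1 3 / 3 1 6 4 2 5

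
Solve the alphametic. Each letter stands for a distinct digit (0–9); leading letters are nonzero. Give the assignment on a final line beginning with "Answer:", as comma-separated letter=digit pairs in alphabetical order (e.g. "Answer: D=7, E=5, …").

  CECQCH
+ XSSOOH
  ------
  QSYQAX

Step 1. [col 1: H + H ≡ X (mod 10)] several values work for X in column 1 (H + H ≡ X (mod 10), carry-in 0); try X=6 ⇒ X=6.
Step 2. [col 1: H + H ≡ X (mod 10)] no forcing yet in column 1 (carry-in 0); H=3 is free and consistent — try it, so H=3.
Step 3. [col 2: C + O ≡ A (mod 10)] no forcing yet in column 2 (carry-in 0); O=9 is free and consistent — try it ⇒ O=9.
Step 4. [col 2: C + O ≡ A (mod 10)] C=2 is one option consistent with column 2 (C + O ≡ A (mod 10), carry-in 0) — take it, so C=2.
Step 5. [col 2: C + O ≡ A (mod 10)] column 2 reads C+O+carry(0)=A with C=2, O=9; with digits 2,3,6,9 already taken and all letters distinct, the only value for A is 1, so A=1.
Step 6. [col 3: Q + O ≡ Q (mod 10)] several values work for Q in column 3 (Q + O ≡ Q (mod 10), carry-in 1); try Q=8 ⇒ Q=8.
Step 7. [col 4: C + S ≡ Y (mod 10)] Y=7 is one option consistent with column 4 (C + S ≡ Y (mod 10), carry-in 1) — take it ⇒ Y=7.
Step 8. [col 4: C + S ≡ Y (mod 10)] from column 4 (C=2, Y=7, carry-in 1, digits 1,2,3,6,7,8,9 already taken and all letters distinct): S must equal 4 ⇒ S=4.
Step 9. [col 5: E + S ≡ S (mod 10)] from column 5 (S=4, carry-in 0, digits 1,2,3,4,6,7,8,9 already taken and all letters distinct): E must equal 0. So E=0.

Answer: A=1, C=2, E=0, H=3, O=9, Q=8, S=4, X=6, Y=7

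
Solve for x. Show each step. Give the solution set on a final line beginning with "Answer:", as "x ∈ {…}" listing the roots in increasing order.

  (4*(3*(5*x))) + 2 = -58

Step 1. [(4*(3*(5*x))) + 2 = -58] peel the +2: subtract 2 from each side, so sub: 4*(3*(5*x)) = -60.
Step 2. [4*(3*(5*x)) = -60] leading coefficient 4: divide by 4. So div: 3*(5*x) = -15.
Step 3. [3*(5*x) = -15] leading coefficient 3: divide by 3. So div: 5*x = -5.
Step 4. [5*x = -5] 5 out front; divide by 5 ⇒ div: x = -1.

Answer: x ∈ {-1}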